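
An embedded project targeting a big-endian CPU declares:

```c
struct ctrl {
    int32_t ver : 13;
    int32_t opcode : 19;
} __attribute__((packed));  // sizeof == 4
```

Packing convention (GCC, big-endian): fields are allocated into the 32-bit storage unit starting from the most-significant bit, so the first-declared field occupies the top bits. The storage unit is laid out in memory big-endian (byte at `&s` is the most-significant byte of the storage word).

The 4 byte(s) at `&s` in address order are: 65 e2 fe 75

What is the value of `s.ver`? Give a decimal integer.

[0]=0x65 [1]=0xe2 [2]=0xfe [3]=0x75 (big-endian) → word 0x65e2fe75
ver:13 @ bit 19 → (0x65e2fe75>>19)&0x1fff = 0xcbc  ←
opcode:19 @ bit 0 → (0x65e2fe75>>0)&0x7ffff = 0x2fe75
ver signed 13b, MSB=0: value = 3260

3260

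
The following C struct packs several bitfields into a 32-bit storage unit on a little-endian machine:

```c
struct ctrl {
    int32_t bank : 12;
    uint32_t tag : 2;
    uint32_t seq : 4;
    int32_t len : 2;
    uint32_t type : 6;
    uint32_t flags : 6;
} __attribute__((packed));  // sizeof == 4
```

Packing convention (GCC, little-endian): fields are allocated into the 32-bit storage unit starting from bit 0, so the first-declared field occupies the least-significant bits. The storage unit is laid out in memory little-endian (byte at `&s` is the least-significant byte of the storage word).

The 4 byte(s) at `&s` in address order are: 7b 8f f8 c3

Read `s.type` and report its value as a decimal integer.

[0]=0x7b [1]=0x8f [2]=0xf8 [3]=0xc3 (little-endian) → word 0xc3f88f7b
bank [0+:12] = (word>>0) & 0xfff = 3963
tag [12+:2] = (word>>12) & 0x3 = 0
seq [14+:4] = (word>>14) & 0xf = 2
len [18+:2] = (word>>18) & 0x3 = 2
type [20+:6] = (word>>20) & 0x3f = 63  ←
flags [26+:6] = (word>>26) & 0x3f = 48

63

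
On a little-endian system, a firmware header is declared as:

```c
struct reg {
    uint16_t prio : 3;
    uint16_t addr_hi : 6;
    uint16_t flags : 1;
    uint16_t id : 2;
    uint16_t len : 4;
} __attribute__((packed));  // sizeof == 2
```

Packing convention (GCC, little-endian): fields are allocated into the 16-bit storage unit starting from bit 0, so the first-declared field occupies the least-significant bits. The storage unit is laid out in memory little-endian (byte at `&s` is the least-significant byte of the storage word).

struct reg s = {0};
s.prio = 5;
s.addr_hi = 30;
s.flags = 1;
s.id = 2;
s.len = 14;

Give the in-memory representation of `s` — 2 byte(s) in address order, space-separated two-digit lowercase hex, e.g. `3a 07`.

[0+:3] prio=5 & 0x7 = 0x5; word=0x0005
[3+:6] addr_hi=30 & 0x3f = 0x1e; word=0x00f5
[9+:1] flags=1 & 0x1 = 0x1; word=0x02f5
[10+:2] id=2 & 0x3 = 0x2; word=0x0af5
[12+:4] len=14 & 0xf = 0xe; word=0xeaf5
word = 0xeaf5 → little-endian bytes:
  [0]=0xf5  [1]=0xea

f5 ea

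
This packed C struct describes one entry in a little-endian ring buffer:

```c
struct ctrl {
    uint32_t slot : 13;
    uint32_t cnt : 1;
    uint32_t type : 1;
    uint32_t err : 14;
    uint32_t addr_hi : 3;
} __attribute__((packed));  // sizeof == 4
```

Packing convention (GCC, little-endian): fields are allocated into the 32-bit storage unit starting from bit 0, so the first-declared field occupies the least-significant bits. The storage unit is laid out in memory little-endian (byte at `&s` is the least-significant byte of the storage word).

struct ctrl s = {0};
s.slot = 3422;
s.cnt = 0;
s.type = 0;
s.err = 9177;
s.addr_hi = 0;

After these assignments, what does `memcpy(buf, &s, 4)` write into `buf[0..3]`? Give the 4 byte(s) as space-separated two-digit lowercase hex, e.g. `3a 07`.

5e 8d ec 11

[0+:13] slot=3422 & 0x1fff = 0xd5e; word=0x00000d5e
[13+:1] cnt=0 & 0x1 = 0x0; word=0x00000d5e
[14+:1] type=0 & 0x1 = 0x0; word=0x00000d5e
[15+:14] err=9177 & 0x3fff = 0x23d9; word=0x11ec8d5e
[29+:3] addr_hi=0 & 0x7 = 0x0; word=0x11ec8d5e
word = 0x11ec8d5e → little-endian bytes:
  [0]=0x5e  [1]=0x8d  [2]=0xec  [3]=0x11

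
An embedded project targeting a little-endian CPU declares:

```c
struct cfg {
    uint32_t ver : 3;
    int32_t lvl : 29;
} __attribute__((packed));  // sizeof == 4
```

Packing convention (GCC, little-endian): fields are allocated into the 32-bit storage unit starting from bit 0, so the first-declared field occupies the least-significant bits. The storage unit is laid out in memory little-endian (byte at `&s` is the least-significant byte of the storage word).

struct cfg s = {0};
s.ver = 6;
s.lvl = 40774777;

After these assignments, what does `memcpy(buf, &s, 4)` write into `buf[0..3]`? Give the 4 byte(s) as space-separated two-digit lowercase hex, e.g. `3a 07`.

ce 63 71 13

ver (3b) val=6 bits=0x6 at bit 0: 0x00000006
lvl (29b) val=40774777 bits=0x26e2c79 at bit 3: 0x137163ce
word = 0x137163ce → little-endian bytes:
  [0]=0xce  [1]=0x63  [2]=0x71  [3]=0x13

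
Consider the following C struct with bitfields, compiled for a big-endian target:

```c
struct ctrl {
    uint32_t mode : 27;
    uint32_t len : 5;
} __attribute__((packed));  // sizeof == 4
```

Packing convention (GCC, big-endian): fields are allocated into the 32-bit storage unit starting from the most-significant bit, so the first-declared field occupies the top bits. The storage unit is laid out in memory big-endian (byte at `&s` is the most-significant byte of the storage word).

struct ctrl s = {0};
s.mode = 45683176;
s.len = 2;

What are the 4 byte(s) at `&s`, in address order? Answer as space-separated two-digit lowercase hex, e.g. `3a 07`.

57 22 3d 02

[5+:27] mode=45683176 & 0x7ffffff = 0x2b911e8; word=0x57223d00
[0+:5] len=2 & 0x1f = 0x2; word=0x57223d02
word = 0x57223d02 → big-endian bytes:
  [0]=0x57  [1]=0x22  [2]=0x3d  [3]=0x02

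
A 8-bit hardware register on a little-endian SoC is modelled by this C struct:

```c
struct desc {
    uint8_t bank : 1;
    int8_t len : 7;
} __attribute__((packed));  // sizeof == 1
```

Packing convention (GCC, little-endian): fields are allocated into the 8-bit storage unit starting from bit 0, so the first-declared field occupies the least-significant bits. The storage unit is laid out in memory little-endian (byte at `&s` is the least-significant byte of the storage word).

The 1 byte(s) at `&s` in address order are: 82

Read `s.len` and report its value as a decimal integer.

-63

[0]=0x82 (little-endian) → word 0x82
bank:1 @ bit 0 → (0x82>>0)&0x1 = 0x0
len:7 @ bit 1 → (0x82>>1)&0x7f = 0x41  ←
len signed 7b, MSB=1: 65 - 128 = -63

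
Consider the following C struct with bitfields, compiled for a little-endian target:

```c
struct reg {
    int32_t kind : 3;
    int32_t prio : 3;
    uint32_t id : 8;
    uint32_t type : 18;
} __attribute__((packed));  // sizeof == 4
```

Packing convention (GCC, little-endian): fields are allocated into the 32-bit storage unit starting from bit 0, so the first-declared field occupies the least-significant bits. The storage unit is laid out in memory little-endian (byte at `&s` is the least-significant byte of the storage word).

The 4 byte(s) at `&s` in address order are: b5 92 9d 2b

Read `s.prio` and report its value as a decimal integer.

[0]=0xb5 [1]=0x92 [2]=0x9d [3]=0x2b (little-endian) → word 0x2b9d92b5
kind:3 @ bit 0 → (0x2b9d92b5>>0)&0x7 = 0x5
prio:3 @ bit 3 → (0x2b9d92b5>>3)&0x7 = 0x6  ←
id:8 @ bit 6 → (0x2b9d92b5>>6)&0xff = 0x4a
type:18 @ bit 14 → (0x2b9d92b5>>14)&0x3ffff = 0xae76
prio signed 3b, MSB=1: 6 - 8 = -2

-2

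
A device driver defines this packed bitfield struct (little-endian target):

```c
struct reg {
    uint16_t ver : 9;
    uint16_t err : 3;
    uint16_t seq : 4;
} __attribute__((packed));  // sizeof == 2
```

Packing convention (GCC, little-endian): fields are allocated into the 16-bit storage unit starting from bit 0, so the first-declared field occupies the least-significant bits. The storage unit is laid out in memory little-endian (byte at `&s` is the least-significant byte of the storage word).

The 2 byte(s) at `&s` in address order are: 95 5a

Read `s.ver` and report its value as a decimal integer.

[0]=0x95 [1]=0x5a (little-endian) → word 0x5a95
ver:9 @ bit 0 → (0x5a95>>0)&0x1ff = 0x95  ←
err:3 @ bit 9 → (0x5a95>>9)&0x7 = 0x5
seq:4 @ bit 12 → (0x5a95>>12)&0xf = 0x5

149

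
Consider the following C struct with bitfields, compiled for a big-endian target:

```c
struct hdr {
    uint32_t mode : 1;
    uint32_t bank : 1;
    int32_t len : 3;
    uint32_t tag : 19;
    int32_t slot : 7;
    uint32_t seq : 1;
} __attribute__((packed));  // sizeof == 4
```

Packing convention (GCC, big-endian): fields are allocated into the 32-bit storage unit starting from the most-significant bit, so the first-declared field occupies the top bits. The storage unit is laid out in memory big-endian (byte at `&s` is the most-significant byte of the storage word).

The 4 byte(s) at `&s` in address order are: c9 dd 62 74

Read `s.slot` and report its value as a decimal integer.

58

[0]=0xc9 [1]=0xdd [2]=0x62 [3]=0x74 (big-endian) → word 0xc9dd6274
mode [31+:1] = (word>>31) & 0x1 = 1
bank [30+:1] = (word>>30) & 0x1 = 1
len [27+:3] = (word>>27) & 0x7 = 1
tag [8+:19] = (word>>8) & 0x7ffff = 122210
slot [1+:7] = (word>>1) & 0x7f = 58  ←
seq [0+:1] = (word>>0) & 0x1 = 0
slot signed 7b, MSB=0: value = 58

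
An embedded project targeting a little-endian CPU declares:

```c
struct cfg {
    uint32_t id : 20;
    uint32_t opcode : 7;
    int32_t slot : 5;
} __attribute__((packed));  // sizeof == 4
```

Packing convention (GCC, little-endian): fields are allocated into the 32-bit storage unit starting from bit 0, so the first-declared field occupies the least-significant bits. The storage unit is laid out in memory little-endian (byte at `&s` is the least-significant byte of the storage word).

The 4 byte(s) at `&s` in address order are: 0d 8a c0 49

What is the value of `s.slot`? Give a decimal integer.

[0]=0x0d [1]=0x8a [2]=0xc0 [3]=0x49 (little-endian) → word 0x49c08a0d
id [0+:20] = (word>>0) & 0xfffff = 35341
opcode [20+:7] = (word>>20) & 0x7f = 28
slot [27+:5] = (word>>27) & 0x1f = 9  ←
slot signed 5b, MSB=0: value = 9

9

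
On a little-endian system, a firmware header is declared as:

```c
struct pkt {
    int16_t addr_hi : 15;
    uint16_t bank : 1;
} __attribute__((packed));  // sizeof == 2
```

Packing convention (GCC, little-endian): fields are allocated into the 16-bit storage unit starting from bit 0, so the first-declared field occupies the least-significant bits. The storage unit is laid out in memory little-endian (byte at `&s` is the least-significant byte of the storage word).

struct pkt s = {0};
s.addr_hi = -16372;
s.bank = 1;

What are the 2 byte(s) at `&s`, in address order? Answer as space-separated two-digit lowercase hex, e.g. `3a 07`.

[0+:15] addr_hi=-16372 & 0x7fff = 0x400c; word=0x400c
[15+:1] bank=1 & 0x1 = 0x1; word=0xc00c
word = 0xc00c → little-endian bytes:
  [0]=0x0c  [1]=0xc0

0c c0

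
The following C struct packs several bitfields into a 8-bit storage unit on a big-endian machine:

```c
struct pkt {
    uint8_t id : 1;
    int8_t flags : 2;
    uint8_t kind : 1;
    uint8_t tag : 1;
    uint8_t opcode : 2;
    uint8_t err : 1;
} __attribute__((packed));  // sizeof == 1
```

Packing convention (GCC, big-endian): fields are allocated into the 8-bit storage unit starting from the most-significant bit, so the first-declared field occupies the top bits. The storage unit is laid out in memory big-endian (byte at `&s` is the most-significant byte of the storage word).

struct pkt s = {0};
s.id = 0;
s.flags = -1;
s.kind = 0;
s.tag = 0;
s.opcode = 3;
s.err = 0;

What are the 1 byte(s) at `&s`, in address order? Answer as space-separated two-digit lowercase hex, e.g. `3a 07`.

66

[7+:1] id=0 & 0x1 = 0x0; word=0x00
[5+:2] flags=-1 & 0x3 = 0x3; word=0x60
[4+:1] kind=0 & 0x1 = 0x0; word=0x60
[3+:1] tag=0 & 0x1 = 0x0; word=0x60
[1+:2] opcode=3 & 0x3 = 0x3; word=0x66
[0+:1] err=0 & 0x1 = 0x0; word=0x66
word = 0x66 → big-endian bytes:
  [0]=0x66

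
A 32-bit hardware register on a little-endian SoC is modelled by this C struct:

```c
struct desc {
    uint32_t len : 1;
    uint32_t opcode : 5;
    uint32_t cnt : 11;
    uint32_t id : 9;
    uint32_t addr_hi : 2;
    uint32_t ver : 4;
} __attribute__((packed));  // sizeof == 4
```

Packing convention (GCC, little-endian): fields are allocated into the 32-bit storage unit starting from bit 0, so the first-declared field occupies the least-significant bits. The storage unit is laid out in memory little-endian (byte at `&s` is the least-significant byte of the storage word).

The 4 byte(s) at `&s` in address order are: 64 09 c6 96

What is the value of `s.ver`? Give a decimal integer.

9

[0]=0x64 [1]=0x09 [2]=0xc6 [3]=0x96 (little-endian) → word 0x96c60964
len:1 @ bit 0 → (0x96c60964>>0)&0x1 = 0x0
opcode:5 @ bit 1 → (0x96c60964>>1)&0x1f = 0x12
cnt:11 @ bit 6 → (0x96c60964>>6)&0x7ff = 0x25
id:9 @ bit 17 → (0x96c60964>>17)&0x1ff = 0x163
addr_hi:2 @ bit 26 → (0x96c60964>>26)&0x3 = 0x1
ver:4 @ bit 28 → (0x96c60964>>28)&0xf = 0x9  ←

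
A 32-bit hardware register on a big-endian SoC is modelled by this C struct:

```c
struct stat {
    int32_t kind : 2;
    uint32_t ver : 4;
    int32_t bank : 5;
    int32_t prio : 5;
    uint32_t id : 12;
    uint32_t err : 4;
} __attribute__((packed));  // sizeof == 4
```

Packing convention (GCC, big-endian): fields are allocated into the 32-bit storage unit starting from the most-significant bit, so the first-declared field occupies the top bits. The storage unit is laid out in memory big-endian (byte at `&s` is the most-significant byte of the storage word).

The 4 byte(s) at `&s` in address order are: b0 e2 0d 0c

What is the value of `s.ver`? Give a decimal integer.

[0]=0xb0 [1]=0xe2 [2]=0x0d [3]=0x0c (big-endian) → word 0xb0e20d0c
kind [30+:2] = (word>>30) & 0x3 = 2
ver [26+:4] = (word>>26) & 0xf = 12  ←
bank [21+:5] = (word>>21) & 0x1f = 7
prio [16+:5] = (word>>16) & 0x1f = 2
id [4+:12] = (word>>4) & 0xfff = 208
err [0+:4] = (word>>0) & 0xf = 12

12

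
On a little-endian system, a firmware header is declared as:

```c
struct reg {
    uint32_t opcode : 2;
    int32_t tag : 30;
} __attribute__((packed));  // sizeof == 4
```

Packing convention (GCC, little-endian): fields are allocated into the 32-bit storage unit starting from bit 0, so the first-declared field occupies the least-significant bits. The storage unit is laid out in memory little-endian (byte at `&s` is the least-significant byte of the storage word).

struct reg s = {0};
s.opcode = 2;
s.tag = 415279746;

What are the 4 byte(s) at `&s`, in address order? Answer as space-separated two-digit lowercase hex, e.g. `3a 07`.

opcode:2 = 2 → 0x2 << 0 → word 0x00000002
tag:30 = 415279746 → 0x18c0aa82 << 2 → word 0x6302aa0a
word = 0x6302aa0a → little-endian bytes:
  [0]=0x0a  [1]=0xaa  [2]=0x02  [3]=0x63

0a aa 02 63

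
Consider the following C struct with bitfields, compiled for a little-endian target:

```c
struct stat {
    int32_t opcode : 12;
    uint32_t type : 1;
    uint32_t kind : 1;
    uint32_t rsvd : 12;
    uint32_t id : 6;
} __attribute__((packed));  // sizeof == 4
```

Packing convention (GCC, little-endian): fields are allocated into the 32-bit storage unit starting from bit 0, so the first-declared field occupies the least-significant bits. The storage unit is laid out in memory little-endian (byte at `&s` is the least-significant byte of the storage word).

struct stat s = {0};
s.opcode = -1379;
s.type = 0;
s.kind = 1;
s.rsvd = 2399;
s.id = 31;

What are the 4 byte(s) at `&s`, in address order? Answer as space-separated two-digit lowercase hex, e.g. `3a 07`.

opcode (12b) val=-1379 bits=0xa9d at bit 0: 0x00000a9d
type (1b) val=0 bits=0x0 at bit 12: 0x00000a9d
kind (1b) val=1 bits=0x1 at bit 13: 0x00002a9d
rsvd (12b) val=2399 bits=0x95f at bit 14: 0x0257ea9d
id (6b) val=31 bits=0x1f at bit 26: 0x7e57ea9d
word = 0x7e57ea9d → little-endian bytes:
  [0]=0x9d  [1]=0xea  [2]=0x57  [3]=0x7e

9d ea 57 7e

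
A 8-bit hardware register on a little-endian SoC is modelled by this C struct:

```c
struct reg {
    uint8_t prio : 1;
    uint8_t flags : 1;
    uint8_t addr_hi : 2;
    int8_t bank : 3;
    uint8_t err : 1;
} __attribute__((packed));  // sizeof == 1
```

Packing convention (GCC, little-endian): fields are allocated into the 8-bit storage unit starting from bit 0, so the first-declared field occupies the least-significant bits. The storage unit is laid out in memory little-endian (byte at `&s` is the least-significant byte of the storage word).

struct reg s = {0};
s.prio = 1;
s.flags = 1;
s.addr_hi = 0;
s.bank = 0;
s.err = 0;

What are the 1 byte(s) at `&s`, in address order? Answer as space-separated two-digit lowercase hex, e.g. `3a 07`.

prio:1 = 1 → 0x1 << 0 → word 0x01
flags:1 = 1 → 0x1 << 1 → word 0x03
addr_hi:2 = 0 → 0x0 << 2 → word 0x03
bank:3 = 0 → 0x0 << 4 → word 0x03
err:1 = 0 → 0x0 << 7 → word 0x03
word = 0x03 → little-endian bytes:
  [0]=0x03

03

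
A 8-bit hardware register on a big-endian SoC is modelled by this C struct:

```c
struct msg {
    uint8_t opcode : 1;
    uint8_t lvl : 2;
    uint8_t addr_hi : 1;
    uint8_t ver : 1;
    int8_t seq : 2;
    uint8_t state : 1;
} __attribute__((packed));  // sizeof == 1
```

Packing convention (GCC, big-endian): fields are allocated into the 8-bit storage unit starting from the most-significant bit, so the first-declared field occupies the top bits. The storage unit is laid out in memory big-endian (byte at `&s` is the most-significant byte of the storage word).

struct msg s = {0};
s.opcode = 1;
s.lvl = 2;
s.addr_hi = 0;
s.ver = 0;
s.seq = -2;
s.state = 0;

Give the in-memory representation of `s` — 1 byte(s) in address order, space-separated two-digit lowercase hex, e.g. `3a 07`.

c4

opcode (1b) val=1 bits=0x1 at bit 7: 0x80
lvl (2b) val=2 bits=0x2 at bit 5: 0xc0
addr_hi (1b) val=0 bits=0x0 at bit 4: 0xc0
ver (1b) val=0 bits=0x0 at bit 3: 0xc0
seq (2b) val=-2 bits=0x2 at bit 1: 0xc4
state (1b) val=0 bits=0x0 at bit 0: 0xc4
word = 0xc4 → big-endian bytes:
  [0]=0xc4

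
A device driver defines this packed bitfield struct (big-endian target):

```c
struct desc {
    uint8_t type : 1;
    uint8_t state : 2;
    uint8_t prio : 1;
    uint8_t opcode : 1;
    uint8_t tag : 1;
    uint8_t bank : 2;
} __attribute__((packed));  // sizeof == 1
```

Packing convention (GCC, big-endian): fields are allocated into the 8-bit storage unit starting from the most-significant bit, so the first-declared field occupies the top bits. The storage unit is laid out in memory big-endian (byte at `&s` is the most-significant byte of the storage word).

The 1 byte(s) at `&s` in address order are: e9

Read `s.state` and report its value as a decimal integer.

[0]=0xe9 (big-endian) → word 0xe9
type [7+:1] = (word>>7) & 0x1 = 1
state [5+:2] = (word>>5) & 0x3 = 3  ←
prio [4+:1] = (word>>4) & 0x1 = 0
opcode [3+:1] = (word>>3) & 0x1 = 1
tag [2+:1] = (word>>2) & 0x1 = 0
bank [0+:2] = (word>>0) & 0x3 = 1

3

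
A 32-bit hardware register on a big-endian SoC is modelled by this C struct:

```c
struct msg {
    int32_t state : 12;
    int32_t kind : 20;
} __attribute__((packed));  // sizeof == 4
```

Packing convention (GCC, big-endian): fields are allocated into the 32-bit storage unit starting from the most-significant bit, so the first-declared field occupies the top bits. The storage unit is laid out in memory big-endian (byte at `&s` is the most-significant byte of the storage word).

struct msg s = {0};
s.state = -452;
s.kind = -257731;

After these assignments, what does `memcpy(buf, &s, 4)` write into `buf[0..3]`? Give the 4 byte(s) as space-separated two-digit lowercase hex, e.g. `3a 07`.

e3 cc 11 3d

[20+:12] state=-452 & 0xfff = 0xe3c; word=0xe3c00000
[0+:20] kind=-257731 & 0xfffff = 0xc113d; word=0xe3cc113d
word = 0xe3cc113d → big-endian bytes:
  [0]=0xe3  [1]=0xcc  [2]=0x11  [3]=0x3d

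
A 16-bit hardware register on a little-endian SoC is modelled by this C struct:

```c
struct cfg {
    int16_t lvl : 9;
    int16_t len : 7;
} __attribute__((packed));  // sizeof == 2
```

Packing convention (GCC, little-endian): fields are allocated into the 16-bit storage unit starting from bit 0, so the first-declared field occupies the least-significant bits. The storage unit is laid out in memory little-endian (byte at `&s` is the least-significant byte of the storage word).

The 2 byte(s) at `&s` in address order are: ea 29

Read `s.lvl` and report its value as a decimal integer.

-22

[0]=0xea [1]=0x29 (little-endian) → word 0x29ea
lvl [0+:9] = (word>>0) & 0x1ff = 490  ←
len [9+:7] = (word>>9) & 0x7f = 20
lvl signed 9b, MSB=1: 490 - 512 = -22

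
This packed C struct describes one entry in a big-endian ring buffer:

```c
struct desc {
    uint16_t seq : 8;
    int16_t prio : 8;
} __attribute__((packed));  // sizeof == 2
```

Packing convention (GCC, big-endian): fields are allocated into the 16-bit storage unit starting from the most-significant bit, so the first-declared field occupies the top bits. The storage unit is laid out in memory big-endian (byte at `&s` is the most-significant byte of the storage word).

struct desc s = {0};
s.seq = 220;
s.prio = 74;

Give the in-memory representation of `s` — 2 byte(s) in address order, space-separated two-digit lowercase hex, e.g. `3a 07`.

[8+:8] seq=220 & 0xff = 0xdc; word=0xdc00
[0+:8] prio=74 & 0xff = 0x4a; word=0xdc4a
word = 0xdc4a → big-endian bytes:
  [0]=0xdc  [1]=0x4a

dc 4a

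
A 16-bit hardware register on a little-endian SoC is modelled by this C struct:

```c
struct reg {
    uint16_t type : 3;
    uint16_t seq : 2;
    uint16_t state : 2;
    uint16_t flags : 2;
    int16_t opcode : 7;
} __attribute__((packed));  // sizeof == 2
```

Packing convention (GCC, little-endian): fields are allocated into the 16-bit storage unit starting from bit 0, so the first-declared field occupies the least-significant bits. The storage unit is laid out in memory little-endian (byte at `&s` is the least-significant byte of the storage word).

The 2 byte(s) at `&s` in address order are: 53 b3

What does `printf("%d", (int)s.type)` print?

3

[0]=0x53 [1]=0xb3 (little-endian) → word 0xb353
type [0+:3] = (word>>0) & 0x7 = 3  ←
seq [3+:2] = (word>>3) & 0x3 = 2
state [5+:2] = (word>>5) & 0x3 = 2
flags [7+:2] = (word>>7) & 0x3 = 2
opcode [9+:7] = (word>>9) & 0x7f = 89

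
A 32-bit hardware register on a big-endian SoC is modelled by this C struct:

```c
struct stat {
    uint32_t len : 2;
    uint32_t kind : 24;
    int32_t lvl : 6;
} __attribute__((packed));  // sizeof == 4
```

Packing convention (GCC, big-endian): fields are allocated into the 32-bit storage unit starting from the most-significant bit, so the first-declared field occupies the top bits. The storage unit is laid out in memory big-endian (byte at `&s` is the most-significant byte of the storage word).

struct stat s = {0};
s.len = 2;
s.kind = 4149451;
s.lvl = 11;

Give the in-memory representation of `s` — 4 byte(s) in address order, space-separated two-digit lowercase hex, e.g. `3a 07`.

[30+:2] len=2 & 0x3 = 0x2; word=0x80000000
[6+:24] kind=4149451 & 0xffffff = 0x3f50cb; word=0x8fd432c0
[0+:6] lvl=11 & 0x3f = 0xb; word=0x8fd432cb
word = 0x8fd432cb → big-endian bytes:
  [0]=0x8f  [1]=0xd4  [2]=0x32  [3]=0xcb

8f d4 32 cb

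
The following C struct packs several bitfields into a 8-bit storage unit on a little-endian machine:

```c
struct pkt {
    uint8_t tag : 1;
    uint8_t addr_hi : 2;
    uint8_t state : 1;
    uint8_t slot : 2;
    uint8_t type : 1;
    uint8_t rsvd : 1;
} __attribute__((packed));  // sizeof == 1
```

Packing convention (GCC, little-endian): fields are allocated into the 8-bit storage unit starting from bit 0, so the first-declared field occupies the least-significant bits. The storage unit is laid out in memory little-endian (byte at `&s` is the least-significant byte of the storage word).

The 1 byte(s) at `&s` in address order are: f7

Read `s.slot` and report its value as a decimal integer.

3

[0]=0xf7 (little-endian) → word 0xf7
tag:1 @ bit 0 → (0xf7>>0)&0x1 = 0x1
addr_hi:2 @ bit 1 → (0xf7>>1)&0x3 = 0x3
state:1 @ bit 3 → (0xf7>>3)&0x1 = 0x0
slot:2 @ bit 4 → (0xf7>>4)&0x3 = 0x3  ←
type:1 @ bit 6 → (0xf7>>6)&0x1 = 0x1
rsvd:1 @ bit 7 → (0xf7>>7)&0x1 = 0x1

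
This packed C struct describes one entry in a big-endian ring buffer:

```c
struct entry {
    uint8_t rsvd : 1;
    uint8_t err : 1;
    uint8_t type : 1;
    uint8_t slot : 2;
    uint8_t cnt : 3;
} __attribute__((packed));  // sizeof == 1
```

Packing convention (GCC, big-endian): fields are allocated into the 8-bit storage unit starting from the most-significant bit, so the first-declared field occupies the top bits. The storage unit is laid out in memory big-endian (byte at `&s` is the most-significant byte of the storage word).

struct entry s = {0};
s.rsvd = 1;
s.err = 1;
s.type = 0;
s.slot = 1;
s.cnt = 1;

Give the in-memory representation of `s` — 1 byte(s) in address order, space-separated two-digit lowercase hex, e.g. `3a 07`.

rsvd (1b) val=1 bits=0x1 at bit 7: 0x80
err (1b) val=1 bits=0x1 at bit 6: 0xc0
type (1b) val=0 bits=0x0 at bit 5: 0xc0
slot (2b) val=1 bits=0x1 at bit 3: 0xc8
cnt (3b) val=1 bits=0x1 at bit 0: 0xc9
word = 0xc9 → big-endian bytes:
  [0]=0xc9

c9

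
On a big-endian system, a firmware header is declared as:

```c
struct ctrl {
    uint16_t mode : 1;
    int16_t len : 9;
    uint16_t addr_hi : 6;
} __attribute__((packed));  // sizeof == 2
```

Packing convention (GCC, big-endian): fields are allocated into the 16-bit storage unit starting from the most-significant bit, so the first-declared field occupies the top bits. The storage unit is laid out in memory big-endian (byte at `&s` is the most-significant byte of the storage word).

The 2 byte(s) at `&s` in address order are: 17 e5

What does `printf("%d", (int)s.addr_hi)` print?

[0]=0x17 [1]=0xe5 (big-endian) → word 0x17e5
mode [15+:1] = (word>>15) & 0x1 = 0
len [6+:9] = (word>>6) & 0x1ff = 95
addr_hi [0+:6] = (word>>0) & 0x3f = 37  ←

37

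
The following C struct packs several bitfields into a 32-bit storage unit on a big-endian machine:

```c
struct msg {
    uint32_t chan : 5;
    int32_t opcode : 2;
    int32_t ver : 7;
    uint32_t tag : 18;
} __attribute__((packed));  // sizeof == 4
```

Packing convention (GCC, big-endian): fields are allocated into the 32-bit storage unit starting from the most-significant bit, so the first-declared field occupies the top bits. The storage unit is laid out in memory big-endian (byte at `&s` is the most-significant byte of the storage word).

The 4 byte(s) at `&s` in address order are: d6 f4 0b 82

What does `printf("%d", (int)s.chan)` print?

[0]=0xd6 [1]=0xf4 [2]=0x0b [3]=0x82 (big-endian) → word 0xd6f40b82
chan [27+:5] = (word>>27) & 0x1f = 26  ←
opcode [25+:2] = (word>>25) & 0x3 = 3
ver [18+:7] = (word>>18) & 0x7f = 61
tag [0+:18] = (word>>0) & 0x3ffff = 2946

26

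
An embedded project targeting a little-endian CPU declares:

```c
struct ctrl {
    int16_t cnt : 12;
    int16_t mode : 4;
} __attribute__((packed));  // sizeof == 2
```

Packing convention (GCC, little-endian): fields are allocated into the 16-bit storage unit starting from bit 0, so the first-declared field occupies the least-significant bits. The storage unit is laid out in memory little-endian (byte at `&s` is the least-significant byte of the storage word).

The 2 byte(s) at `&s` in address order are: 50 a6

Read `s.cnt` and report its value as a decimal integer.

[0]=0x50 [1]=0xa6 (little-endian) → word 0xa650
cnt:12 @ bit 0 → (0xa650>>0)&0xfff = 0x650  ←
mode:4 @ bit 12 → (0xa650>>12)&0xf = 0xa
cnt signed 12b, MSB=0: value = 1616

1616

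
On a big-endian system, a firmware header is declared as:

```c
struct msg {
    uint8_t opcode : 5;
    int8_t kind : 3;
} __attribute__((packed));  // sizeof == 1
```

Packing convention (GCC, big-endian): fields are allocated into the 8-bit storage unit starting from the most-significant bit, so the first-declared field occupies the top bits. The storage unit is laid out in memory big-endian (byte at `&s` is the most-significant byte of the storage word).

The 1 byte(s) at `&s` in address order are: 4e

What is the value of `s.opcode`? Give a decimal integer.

[0]=0x4e (big-endian) → word 0x4e
opcode [3+:5] = (word>>3) & 0x1f = 9  ←
kind [0+:3] = (word>>0) & 0x7 = 6

9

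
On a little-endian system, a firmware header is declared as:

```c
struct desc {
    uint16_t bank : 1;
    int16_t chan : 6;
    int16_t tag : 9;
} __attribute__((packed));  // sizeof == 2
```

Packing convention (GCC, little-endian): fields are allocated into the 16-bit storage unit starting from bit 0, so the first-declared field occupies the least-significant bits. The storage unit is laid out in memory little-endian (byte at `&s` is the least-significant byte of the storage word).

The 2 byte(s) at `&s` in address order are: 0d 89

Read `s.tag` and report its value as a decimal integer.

[0]=0x0d [1]=0x89 (little-endian) → word 0x890d
bank:1 @ bit 0 → (0x890d>>0)&0x1 = 0x1
chan:6 @ bit 1 → (0x890d>>1)&0x3f = 0x6
tag:9 @ bit 7 → (0x890d>>7)&0x1ff = 0x112  ←
tag signed 9b, MSB=1: 274 - 512 = -238

-238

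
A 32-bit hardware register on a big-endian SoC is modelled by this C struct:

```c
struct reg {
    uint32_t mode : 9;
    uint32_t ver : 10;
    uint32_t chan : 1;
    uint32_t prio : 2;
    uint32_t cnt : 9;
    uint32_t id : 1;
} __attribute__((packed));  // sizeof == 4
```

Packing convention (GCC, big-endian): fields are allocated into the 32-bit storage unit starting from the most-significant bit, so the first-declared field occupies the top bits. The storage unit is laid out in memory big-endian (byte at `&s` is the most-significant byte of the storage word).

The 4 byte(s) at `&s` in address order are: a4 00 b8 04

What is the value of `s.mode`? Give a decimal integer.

[0]=0xa4 [1]=0x00 [2]=0xb8 [3]=0x04 (big-endian) → word 0xa400b804
mode [23+:9] = (word>>23) & 0x1ff = 328  ←
ver [13+:10] = (word>>13) & 0x3ff = 5
chan [12+:1] = (word>>12) & 0x1 = 1
prio [10+:2] = (word>>10) & 0x3 = 2
cnt [1+:9] = (word>>1) & 0x1ff = 2
id [0+:1] = (word>>0) & 0x1 = 0

328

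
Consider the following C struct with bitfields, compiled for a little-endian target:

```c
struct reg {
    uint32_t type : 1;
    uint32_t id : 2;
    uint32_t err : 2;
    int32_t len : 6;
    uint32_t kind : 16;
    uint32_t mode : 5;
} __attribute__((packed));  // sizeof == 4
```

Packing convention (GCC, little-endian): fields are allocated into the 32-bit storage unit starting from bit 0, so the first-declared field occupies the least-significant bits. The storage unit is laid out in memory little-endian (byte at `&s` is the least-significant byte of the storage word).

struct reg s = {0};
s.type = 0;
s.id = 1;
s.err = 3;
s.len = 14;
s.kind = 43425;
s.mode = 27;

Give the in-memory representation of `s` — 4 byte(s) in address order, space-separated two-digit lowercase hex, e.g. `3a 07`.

da 09 4d dd

type (1b) val=0 bits=0x0 at bit 0: 0x00000000
id (2b) val=1 bits=0x1 at bit 1: 0x00000002
err (2b) val=3 bits=0x3 at bit 3: 0x0000001a
len (6b) val=14 bits=0xe at bit 5: 0x000001da
kind (16b) val=43425 bits=0xa9a1 at bit 11: 0x054d09da
mode (5b) val=27 bits=0x1b at bit 27: 0xdd4d09da
word = 0xdd4d09da → little-endian bytes:
  [0]=0xda  [1]=0x09  [2]=0x4d  [3]=0xdd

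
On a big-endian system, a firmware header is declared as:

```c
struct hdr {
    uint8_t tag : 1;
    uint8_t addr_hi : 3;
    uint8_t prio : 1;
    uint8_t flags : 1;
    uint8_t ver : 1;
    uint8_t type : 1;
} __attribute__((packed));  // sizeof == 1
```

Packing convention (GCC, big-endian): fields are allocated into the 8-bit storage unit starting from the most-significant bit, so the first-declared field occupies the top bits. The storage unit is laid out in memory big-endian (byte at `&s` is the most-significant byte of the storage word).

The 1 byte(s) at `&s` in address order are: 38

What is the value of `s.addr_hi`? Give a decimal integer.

[0]=0x38 (big-endian) → word 0x38
tag [7+:1] = (word>>7) & 0x1 = 0
addr_hi [4+:3] = (word>>4) & 0x7 = 3  ←
prio [3+:1] = (word>>3) & 0x1 = 1
flags [2+:1] = (word>>2) & 0x1 = 0
ver [1+:1] = (word>>1) & 0x1 = 0
type [0+:1] = (word>>0) & 0x1 = 0

3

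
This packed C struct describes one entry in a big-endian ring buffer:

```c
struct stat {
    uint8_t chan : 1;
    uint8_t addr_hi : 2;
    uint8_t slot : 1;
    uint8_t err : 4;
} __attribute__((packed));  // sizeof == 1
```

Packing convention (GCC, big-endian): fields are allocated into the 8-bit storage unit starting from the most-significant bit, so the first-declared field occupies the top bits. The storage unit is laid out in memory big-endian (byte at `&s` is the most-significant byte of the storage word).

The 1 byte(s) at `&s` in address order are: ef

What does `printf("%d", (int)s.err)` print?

15

[0]=0xef (big-endian) → word 0xef
chan:1 @ bit 7 → (0xef>>7)&0x1 = 0x1
addr_hi:2 @ bit 5 → (0xef>>5)&0x3 = 0x3
slot:1 @ bit 4 → (0xef>>4)&0x1 = 0x0
err:4 @ bit 0 → (0xef>>0)&0xf = 0xf  ←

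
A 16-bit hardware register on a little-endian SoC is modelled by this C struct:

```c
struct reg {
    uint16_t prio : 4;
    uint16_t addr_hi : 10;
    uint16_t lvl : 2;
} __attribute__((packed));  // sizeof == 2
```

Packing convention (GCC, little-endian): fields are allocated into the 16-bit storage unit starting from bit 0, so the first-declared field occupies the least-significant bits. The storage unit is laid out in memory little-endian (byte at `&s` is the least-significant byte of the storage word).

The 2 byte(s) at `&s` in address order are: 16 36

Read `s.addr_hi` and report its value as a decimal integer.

[0]=0x16 [1]=0x36 (little-endian) → word 0x3616
prio [0+:4] = (word>>0) & 0xf = 6
addr_hi [4+:10] = (word>>4) & 0x3ff = 865  ←
lvl [14+:2] = (word>>14) & 0x3 = 0

865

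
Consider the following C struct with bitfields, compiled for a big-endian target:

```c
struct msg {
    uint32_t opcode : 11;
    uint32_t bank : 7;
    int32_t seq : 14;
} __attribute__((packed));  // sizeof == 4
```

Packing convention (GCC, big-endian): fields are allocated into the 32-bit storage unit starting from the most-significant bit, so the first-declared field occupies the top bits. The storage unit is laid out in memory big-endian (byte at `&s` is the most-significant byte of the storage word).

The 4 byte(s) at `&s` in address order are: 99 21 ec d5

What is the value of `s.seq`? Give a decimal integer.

-4907

[0]=0x99 [1]=0x21 [2]=0xec [3]=0xd5 (big-endian) → word 0x9921ecd5
opcode [21+:11] = (word>>21) & 0x7ff = 1225
bank [14+:7] = (word>>14) & 0x7f = 7
seq [0+:14] = (word>>0) & 0x3fff = 11477  ←
seq signed 14b, MSB=1: 11477 - 16384 = -4907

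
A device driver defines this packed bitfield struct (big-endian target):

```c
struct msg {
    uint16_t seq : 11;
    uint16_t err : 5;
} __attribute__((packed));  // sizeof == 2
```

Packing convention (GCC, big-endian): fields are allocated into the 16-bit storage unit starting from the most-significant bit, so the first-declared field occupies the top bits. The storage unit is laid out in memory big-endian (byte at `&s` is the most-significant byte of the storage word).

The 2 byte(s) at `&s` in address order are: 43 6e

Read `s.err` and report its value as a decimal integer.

[0]=0x43 [1]=0x6e (big-endian) → word 0x436e
seq [5+:11] = (word>>5) & 0x7ff = 539
err [0+:5] = (word>>0) & 0x1f = 14  ←

14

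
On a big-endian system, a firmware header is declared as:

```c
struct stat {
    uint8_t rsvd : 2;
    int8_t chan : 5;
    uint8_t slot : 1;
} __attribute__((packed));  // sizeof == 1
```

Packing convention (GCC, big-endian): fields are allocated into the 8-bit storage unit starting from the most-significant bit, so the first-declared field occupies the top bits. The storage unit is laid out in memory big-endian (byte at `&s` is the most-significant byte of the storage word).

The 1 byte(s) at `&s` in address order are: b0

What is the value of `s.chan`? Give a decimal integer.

[0]=0xb0 (big-endian) → word 0xb0
rsvd:2 @ bit 6 → (0xb0>>6)&0x3 = 0x2
chan:5 @ bit 1 → (0xb0>>1)&0x1f = 0x18  ←
slot:1 @ bit 0 → (0xb0>>0)&0x1 = 0x0
chan signed 5b, MSB=1: 24 - 32 = -8

-8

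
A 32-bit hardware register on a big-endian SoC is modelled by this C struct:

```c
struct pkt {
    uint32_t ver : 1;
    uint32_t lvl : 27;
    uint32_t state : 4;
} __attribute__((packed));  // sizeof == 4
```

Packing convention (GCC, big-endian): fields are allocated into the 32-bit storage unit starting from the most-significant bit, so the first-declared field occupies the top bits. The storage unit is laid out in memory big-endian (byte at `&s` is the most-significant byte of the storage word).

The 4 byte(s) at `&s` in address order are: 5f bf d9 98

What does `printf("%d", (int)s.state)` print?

8

[0]=0x5f [1]=0xbf [2]=0xd9 [3]=0x98 (big-endian) → word 0x5fbfd998
ver [31+:1] = (word>>31) & 0x1 = 0
lvl [4+:27] = (word>>4) & 0x7ffffff = 100400537
state [0+:4] = (word>>0) & 0xf = 8  ←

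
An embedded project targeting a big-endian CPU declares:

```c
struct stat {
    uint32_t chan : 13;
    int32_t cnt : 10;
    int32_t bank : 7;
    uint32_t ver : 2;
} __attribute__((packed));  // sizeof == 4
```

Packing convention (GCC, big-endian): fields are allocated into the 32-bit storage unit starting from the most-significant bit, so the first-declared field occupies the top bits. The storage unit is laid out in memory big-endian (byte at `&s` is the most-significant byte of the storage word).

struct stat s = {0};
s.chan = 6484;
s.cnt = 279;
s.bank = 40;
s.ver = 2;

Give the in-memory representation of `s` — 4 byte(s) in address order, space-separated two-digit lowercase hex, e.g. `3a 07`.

[19+:13] chan=6484 & 0x1fff = 0x1954; word=0xcaa00000
[9+:10] cnt=279 & 0x3ff = 0x117; word=0xcaa22e00
[2+:7] bank=40 & 0x7f = 0x28; word=0xcaa22ea0
[0+:2] ver=2 & 0x3 = 0x2; word=0xcaa22ea2
word = 0xcaa22ea2 → big-endian bytes:
  [0]=0xca  [1]=0xa2  [2]=0x2e  [3]=0xa2

ca a2 2e a2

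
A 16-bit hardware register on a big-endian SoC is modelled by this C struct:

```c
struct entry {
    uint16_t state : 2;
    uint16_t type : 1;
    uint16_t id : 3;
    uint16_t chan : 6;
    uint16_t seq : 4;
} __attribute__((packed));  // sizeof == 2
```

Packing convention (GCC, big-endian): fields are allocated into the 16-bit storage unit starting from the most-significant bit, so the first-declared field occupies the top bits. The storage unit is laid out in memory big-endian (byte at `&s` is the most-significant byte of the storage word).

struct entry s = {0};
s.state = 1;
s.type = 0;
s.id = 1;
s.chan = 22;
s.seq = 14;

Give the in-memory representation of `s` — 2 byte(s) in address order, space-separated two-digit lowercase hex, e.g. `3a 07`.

45 6e

state (2b) val=1 bits=0x1 at bit 14: 0x4000
type (1b) val=0 bits=0x0 at bit 13: 0x4000
id (3b) val=1 bits=0x1 at bit 10: 0x4400
chan (6b) val=22 bits=0x16 at bit 4: 0x4560
seq (4b) val=14 bits=0xe at bit 0: 0x456e
word = 0x456e → big-endian bytes:
  [0]=0x45  [1]=0x6e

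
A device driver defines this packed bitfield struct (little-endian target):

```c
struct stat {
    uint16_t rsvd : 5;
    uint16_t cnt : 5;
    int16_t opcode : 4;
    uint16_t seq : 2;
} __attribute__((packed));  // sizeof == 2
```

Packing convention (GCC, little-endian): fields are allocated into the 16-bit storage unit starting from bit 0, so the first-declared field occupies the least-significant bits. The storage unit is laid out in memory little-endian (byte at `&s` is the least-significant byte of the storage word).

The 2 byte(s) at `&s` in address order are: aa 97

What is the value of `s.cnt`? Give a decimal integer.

[0]=0xaa [1]=0x97 (little-endian) → word 0x97aa
rsvd [0+:5] = (word>>0) & 0x1f = 10
cnt [5+:5] = (word>>5) & 0x1f = 29  ←
opcode [10+:4] = (word>>10) & 0xf = 5
seq [14+:2] = (word>>14) & 0x3 = 2

29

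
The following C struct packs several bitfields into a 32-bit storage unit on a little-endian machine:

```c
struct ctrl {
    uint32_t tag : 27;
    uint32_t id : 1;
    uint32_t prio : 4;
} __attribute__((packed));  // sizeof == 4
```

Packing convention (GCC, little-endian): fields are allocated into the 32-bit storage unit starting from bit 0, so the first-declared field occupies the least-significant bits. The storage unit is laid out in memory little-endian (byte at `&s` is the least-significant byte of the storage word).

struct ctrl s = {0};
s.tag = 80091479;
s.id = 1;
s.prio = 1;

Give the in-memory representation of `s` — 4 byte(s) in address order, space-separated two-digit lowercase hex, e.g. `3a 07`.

[0+:27] tag=80091479 & 0x7ffffff = 0x4c61957; word=0x04c61957
[27+:1] id=1 & 0x1 = 0x1; word=0x0cc61957
[28+:4] prio=1 & 0xf = 0x1; word=0x1cc61957
word = 0x1cc61957 → little-endian bytes:
  [0]=0x57  [1]=0x19  [2]=0xc6  [3]=0x1c

57 19 c6 1c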